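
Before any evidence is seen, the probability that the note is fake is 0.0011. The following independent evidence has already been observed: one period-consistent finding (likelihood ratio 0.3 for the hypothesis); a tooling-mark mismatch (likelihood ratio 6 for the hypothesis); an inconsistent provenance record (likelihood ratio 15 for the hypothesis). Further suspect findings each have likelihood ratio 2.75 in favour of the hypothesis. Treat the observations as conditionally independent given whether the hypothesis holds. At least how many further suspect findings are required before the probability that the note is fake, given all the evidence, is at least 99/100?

Prior odds = 0.0011/0.9989 = 11/9989.
Combined Bayes factor of the evidence already in hand = 0.3 × 6 × 15 = 27.
Odds after that evidence = (11/9989) × 27 = 297/9989.
Target odds = 0.99/0.01 = 99.
Need 2.75ⁿ ≥ 99 ÷ (297/9989) = 9989/3.
2.75⁸ = 214358881/65536 falls short of 9989/3 but 2.75⁹ ≈8994.86 reaches it, so n = 9.

9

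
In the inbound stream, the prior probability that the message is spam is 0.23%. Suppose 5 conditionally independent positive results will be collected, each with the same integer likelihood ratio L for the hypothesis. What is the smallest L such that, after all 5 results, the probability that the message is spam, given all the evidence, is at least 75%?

Prior odds = 0.0023/0.9977 = 23/9977.
Target odds = 0.75/0.25 = 3.
Need L⁵ ≥ 3 ÷ (23/9977) = 29931/23.
4⁵ = 1024 < 29931/23 ≤ 3125 = 5⁵, so L = 5.

5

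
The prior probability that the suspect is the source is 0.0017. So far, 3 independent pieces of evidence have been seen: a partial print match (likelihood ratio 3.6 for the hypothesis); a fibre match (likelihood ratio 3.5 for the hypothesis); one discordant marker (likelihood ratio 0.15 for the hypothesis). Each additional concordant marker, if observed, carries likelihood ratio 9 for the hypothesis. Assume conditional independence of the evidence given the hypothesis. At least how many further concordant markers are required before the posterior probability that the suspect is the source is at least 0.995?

6

Prior odds = 0.0017/0.9983 = 17/9983.
Combined Bayes factor of the evidence already in hand = 3.6 × 3.5 × 0.15 = 1.89.
Odds after that evidence = (17/9983) × 1.89 = 3213/998300.
Target odds = 0.995/0.005 = 199.
Need 9ⁿ ≥ 199 ÷ (3213/998300) = 198661700/3213.
9⁵ = 59049 falls short of 198661700/3213 but 9⁶ = 531441 reaches it, so n = 6.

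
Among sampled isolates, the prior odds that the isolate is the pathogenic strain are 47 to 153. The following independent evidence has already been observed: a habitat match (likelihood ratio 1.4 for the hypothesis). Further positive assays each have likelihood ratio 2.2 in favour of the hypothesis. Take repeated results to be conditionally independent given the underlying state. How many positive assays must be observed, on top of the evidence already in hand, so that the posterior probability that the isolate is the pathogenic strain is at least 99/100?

7

Prior odds = 47/153.
Bayes factor of the evidence already in hand = 1.4.
Odds after that evidence = (47/153) × 1.4 = 329/765.
Target odds = 0.99/0.01 = 99.
Need 2.2ⁿ ≥ 99 ÷ (329/765) = 75735/329.
2.2⁶ = 1771561/15625 falls short of 75735/329 but 2.2⁷ = 19487171/78125 reaches it, so n = 7.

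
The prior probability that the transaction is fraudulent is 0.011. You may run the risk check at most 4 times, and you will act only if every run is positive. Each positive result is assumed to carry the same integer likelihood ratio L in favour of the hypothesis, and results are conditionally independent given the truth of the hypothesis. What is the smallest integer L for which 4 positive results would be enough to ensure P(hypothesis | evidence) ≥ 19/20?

Prior odds = 0.011/0.989 = 11/989.
Target odds = 0.95/0.05 = 19.
Need L⁴ ≥ 19 ÷ (11/989) = 18791/11.
6⁴ = 1296 < 18791/11 ≤ 2401 = 7⁴, so L = 7.

7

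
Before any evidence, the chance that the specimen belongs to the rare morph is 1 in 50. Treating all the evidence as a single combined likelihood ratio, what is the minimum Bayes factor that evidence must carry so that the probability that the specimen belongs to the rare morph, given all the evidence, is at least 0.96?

1176

Prior odds = 0.02/0.98 = 1/49.
Target odds = 0.96/0.04 = 24.
Required Bayes factor = 24 ÷ (1/49) = 1176.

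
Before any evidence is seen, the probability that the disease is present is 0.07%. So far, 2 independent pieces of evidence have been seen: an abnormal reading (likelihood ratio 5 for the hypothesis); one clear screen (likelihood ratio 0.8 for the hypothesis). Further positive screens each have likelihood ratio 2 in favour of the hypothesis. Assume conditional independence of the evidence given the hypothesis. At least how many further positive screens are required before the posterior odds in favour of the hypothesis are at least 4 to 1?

Prior odds = 0.0007/0.9993 = 7/9993.
Combined Bayes factor of the evidence already in hand = 5 × 0.8 = 4.
Odds after that evidence = (7/9993) × 4 = 28/9993.
Target odds = 4.
Need 2ⁿ ≥ 4 ÷ (28/9993) = 9993/7.
2¹⁰ = 1024 falls short of 9993/7 but 2¹¹ = 2048 reaches it, so n = 11.

11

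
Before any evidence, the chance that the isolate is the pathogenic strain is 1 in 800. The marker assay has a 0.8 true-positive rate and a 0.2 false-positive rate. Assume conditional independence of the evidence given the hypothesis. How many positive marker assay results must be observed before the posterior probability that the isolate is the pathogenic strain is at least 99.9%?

Prior odds = 0.00125/0.99875 = 1/799.
Likelihood ratio of a positive result = 0.8/0.2 = 4.
Target odds: 0.999 ÷ 0.001 = 999.
Need (1/799) × 4ⁿ ≥ 999, i.e. 4ⁿ ≥ 798201.
4⁹ = 262144 falls short of 798201 but 4¹⁰ = 1048576 reaches it, so n = 10.

10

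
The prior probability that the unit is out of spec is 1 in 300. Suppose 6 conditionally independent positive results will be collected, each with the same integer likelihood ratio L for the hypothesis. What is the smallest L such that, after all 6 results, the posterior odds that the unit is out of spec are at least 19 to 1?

Prior odds = (1/300)/(299/300) = 1/299.
Target odds = 19.
Need L⁶ ≥ 19 ÷ (1/299) = 5681.
4⁶ = 4096 < 5681 ≤ 15625 = 5⁶, so L = 5.

5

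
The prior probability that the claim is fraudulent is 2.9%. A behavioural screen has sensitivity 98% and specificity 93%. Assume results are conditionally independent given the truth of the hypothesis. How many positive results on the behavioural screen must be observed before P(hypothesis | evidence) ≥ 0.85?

2

Prior odds = 0.029/0.971 = 29/971.
False-positive rate = 1 − 0.93 = 0.07; likelihood ratio of a positive = 0.98/0.07 = 14.
Target odds: 0.85 ÷ 0.15 = 17/3.
Require 14ⁿ ≥ 17/3 ÷ (29/971) = 16507/87.
14¹ = 14 falls short of 16507/87 but 14² = 196 reaches it, so n = 2.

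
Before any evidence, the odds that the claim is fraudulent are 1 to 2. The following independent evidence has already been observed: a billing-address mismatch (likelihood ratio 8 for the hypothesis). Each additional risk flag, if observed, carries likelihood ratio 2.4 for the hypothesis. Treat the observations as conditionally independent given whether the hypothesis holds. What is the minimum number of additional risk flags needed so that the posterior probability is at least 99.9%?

7

Prior odds = 0.5.
Bayes factor of the evidence already in hand = 8.
Odds after that evidence = 0.5 × 8 = 4.
Target odds = 0.999/0.001 = 999.
Need 2.4ⁿ ≥ 999 ÷ 4 = 249.75.
2.4⁶ = 2985984/15625 falls short of 249.75 but 2.4⁷ = 35831808/78125 reaches it, so n = 7.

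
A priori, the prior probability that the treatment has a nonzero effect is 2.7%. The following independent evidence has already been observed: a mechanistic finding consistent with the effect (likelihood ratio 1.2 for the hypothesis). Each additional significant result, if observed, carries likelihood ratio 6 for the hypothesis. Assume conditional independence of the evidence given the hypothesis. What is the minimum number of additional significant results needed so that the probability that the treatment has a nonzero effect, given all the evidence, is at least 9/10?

Prior odds = 0.027/0.973 = 27/973.
Bayes factor of the evidence already in hand = 1.2.
Odds after that evidence = (27/973) × 1.2 = 162/4865.
Target odds = 0.9/0.1 = 9.
Need 6ⁿ ≥ 9 ÷ (162/4865) = 4865/18.
6³ = 216 falls short of 4865/18 but 6⁴ = 1296 reaches it, so n = 4.

4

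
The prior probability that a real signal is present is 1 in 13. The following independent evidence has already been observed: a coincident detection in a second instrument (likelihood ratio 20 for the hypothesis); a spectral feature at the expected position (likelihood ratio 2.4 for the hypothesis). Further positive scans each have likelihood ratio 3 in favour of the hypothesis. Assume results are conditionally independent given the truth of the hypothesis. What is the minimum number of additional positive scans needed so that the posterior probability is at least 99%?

3

Prior odds = (1/13)/(12/13) = 1/12.
Combined Bayes factor of the evidence already in hand = 20 × 2.4 = 48.
Odds after that evidence = (1/12) × 48 = 4.
Target odds = 0.99/0.01 = 99.
Need 3ⁿ ≥ 99 ÷ 4 = 24.75.
3² = 9 falls short of 24.75 but 3³ = 27 reaches it, so n = 3.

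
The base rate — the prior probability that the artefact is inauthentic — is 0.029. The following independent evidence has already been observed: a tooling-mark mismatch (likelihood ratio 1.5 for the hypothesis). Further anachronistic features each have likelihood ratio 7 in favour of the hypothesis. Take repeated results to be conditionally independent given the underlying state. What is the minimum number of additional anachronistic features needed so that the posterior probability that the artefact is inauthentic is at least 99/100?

4

Prior odds = 0.029/0.971 = 29/971.
Bayes factor of the evidence already in hand = 1.5.
Odds after that evidence = (29/971) × 1.5 = 87/1942.
Target odds = 0.99/0.01 = 99.
Need 7ⁿ ≥ 99 ÷ (87/1942) = 64086/29.
7³ = 343 falls short of 64086/29 but 7⁴ = 2401 reaches it, so n = 4.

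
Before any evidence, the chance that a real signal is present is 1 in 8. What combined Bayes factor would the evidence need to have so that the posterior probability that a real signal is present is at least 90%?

63

Prior odds = 0.125/0.875 = 1/7.
Target odds = 0.9/0.1 = 9.
Required Bayes factor = 9 ÷ (1/7) = 63.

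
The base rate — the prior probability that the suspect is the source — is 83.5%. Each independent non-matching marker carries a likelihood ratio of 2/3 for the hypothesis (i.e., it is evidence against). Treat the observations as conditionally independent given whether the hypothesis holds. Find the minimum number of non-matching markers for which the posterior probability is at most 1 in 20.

12

Prior odds: 0.835 ÷ 0.165 = 167/33.
Likelihood ratio per non-matching marker = 2/3.
Target odds: 0.05 ÷ 0.95 = 1/19.
Require (2/3)ⁿ ≤ 1/19 ÷ (167/33) = 33/3173.
(2/3)¹¹ = 2048/177147 is still above 33/3173 but (2/3)¹² = 4096/531441 is at or below it, so n = 12.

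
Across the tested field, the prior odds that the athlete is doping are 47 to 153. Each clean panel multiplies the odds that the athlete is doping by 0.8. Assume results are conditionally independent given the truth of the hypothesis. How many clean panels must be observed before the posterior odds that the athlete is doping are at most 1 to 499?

Prior odds = 47/153.
Likelihood ratio per clean panel = 0.8.
Target odds = 1/499.
Need (47/153) × 0.8ⁿ ≤ 1/499, i.e. 0.8ⁿ ≤ 153/23453.
0.8²² ≈0.0073787 is still above 153/23453 but 0.8²³ ≈0.00590296 is at or below it, so n = 23.

23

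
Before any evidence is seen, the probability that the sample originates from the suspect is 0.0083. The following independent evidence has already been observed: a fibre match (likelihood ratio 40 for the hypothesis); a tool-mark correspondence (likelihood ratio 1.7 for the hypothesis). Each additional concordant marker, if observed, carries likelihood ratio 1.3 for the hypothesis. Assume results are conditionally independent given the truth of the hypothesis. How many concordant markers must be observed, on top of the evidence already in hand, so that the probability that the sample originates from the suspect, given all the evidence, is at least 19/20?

Prior odds = 0.0083/0.9917 = 83/9917.
Combined Bayes factor of the evidence already in hand = 40 × 1.7 = 68.
Odds after that evidence = (83/9917) × 68 = 5644/9917.
Target odds = 0.95/0.05 = 19.
Need 1.3ⁿ ≥ 19 ÷ (5644/9917) = 188423/5644.
1.3¹³ ≈30.2875 falls short of 188423/5644 but 1.3¹⁴ ≈39.3738 reaches it, so n = 14.

14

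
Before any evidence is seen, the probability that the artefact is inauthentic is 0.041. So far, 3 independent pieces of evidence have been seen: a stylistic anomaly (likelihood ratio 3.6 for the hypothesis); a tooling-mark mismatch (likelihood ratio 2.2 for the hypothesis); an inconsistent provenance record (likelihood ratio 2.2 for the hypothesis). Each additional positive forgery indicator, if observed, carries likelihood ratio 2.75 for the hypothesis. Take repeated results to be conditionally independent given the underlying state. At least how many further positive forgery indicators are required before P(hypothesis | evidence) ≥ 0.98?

Prior odds = 0.041/0.959 = 41/959.
Combined Bayes factor of the evidence already in hand = 3.6 × 2.2 × 2.2 = 17.424.
Odds after that evidence = (41/959) × 17.424 = 89298/119875.
Target odds = 0.98/0.02 = 49.
Need 2.75ⁿ ≥ 49 ÷ (89298/119875) = 5873875/89298.
2.75⁴ = 57.19140625 falls short of 5873875/89298 but 2.75⁵ = 161051/1024 reaches it, so n = 5.

5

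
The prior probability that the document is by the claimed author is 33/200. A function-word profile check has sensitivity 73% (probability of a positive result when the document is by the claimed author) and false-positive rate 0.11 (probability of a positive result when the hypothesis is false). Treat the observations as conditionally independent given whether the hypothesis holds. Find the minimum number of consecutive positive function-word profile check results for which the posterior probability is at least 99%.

4

Prior odds = 0.165/0.835 = 33/167.
Likelihood ratio of a positive result = 0.73/0.11 = 73/11.
Target odds: 0.99 ÷ 0.01 = 99.
Need (33/167) × (73/11)ⁿ ≥ 99, i.e. (73/11)ⁿ ≥ 501.
(73/11)³ = 389017/1331 falls short of 501 but (73/11)⁴ = 28398241/14641 reaches it, so n = 4.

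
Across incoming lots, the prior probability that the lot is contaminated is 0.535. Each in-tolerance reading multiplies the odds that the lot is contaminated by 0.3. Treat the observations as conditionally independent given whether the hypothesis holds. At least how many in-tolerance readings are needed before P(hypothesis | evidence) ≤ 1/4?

2

Prior odds: 0.535 ÷ 0.465 = 107/93.
Likelihood ratio per in-tolerance reading = 0.3.
Target posterior odds = 0.25/0.75 = 1/3.
Require 0.3ⁿ ≤ 1/3 ÷ (107/93) = 31/107.
0.3¹ = 0.3 is still above 31/107 but 0.3² = 0.09 is at or below it, so n = 2.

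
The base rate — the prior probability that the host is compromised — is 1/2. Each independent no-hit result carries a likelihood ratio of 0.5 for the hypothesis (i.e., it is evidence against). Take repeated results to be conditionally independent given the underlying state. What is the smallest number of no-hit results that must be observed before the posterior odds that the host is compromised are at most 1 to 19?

Prior odds: 0.5 ÷ 0.5 = 1.
Likelihood ratio per no-hit result = 0.5.
Target odds = 1/19.
Need 1 × 0.5ⁿ ≤ 1/19, i.e. 0.5ⁿ ≤ 1/19.
0.5⁴ = 0.0625 is still above 1/19 but 0.5⁵ = 0.03125 is at or below it, so n = 5.

5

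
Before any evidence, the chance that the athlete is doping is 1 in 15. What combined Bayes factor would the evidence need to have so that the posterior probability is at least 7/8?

98

Prior odds = (1/15)/(14/15) = 1/14.
Target odds = 0.875/0.125 = 7.
Required Bayes factor = 7 ÷ (1/14) = 98.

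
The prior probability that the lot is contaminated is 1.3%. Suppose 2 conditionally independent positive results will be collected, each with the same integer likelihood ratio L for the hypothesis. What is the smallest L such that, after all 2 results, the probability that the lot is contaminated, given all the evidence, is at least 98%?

61

Prior odds = 0.013/0.987 = 13/987.
Target odds = 0.98/0.02 = 49.
Need L² ≥ 49 ÷ (13/987) = 48363/13.
60² = 3600 < 48363/13 ≤ 3721 = 61², so L = 61.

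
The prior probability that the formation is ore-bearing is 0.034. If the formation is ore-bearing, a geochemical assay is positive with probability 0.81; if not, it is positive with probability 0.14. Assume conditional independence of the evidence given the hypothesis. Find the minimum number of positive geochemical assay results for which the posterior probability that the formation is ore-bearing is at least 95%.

Prior odds: 0.034 ÷ 0.966 = 17/483.
Likelihood ratio of a positive = 0.81/0.14 = 81/14.
Target odds: 0.95 ÷ 0.05 = 19.
Need (17/483) × (81/14)ⁿ ≥ 19, i.e. (81/14)ⁿ ≥ 9177/17.
(81/14)³ = 531441/2744 falls short of 9177/17 but (81/14)⁴ = 43046721/38416 reaches it, so n = 4.

4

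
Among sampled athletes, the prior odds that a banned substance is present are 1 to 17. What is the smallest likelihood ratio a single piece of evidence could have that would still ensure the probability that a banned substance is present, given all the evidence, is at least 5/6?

85

Prior odds = 1/17.
Target odds = (5/6)/(1/6) = 5.
Required Bayes factor = 5 ÷ (1/17) = 85.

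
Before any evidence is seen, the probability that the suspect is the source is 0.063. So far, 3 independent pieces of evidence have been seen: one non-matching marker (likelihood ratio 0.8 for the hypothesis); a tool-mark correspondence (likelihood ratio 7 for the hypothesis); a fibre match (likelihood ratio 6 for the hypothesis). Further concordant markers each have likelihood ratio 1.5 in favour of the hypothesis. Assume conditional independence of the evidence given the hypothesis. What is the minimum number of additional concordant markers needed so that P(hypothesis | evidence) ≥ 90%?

Prior odds = 0.063/0.937 = 63/937.
Combined Bayes factor of the evidence already in hand = 0.8 × 7 × 6 = 33.6.
Odds after that evidence = (63/937) × 33.6 = 10584/4685.
Target odds = 0.9/0.1 = 9.
Need 1.5ⁿ ≥ 9 ÷ (10584/4685) = 4685/1176.
1.5³ = 3.375 falls short of 4685/1176 but 1.5⁴ = 5.0625 reaches it, so n = 4.

4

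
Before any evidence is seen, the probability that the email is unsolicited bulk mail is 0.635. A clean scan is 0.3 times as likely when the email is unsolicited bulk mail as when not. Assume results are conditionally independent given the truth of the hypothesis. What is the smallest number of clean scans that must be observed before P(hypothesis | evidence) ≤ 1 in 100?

5

Prior odds: 0.635 ÷ 0.365 = 127/73.
Likelihood ratio per clean scan = 0.3.
Target odds: 0.01 ÷ 0.99 = 1/99.
Need (127/73) × 0.3ⁿ ≤ 1/99, i.e. 0.3ⁿ ≤ 73/12573.
0.3⁴ = 0.0081 is still above 73/12573 but 0.3⁵ = 243/100000 is at or below it, so n = 5.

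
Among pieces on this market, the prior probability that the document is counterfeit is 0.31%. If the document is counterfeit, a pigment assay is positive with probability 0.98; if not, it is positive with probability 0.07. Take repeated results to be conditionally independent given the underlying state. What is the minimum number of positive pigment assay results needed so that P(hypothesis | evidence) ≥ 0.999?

Prior odds = 0.0031/0.9969 = 31/9969.
Likelihood ratio of a positive = 0.98/0.07 = 14.
Target posterior odds = 0.999/0.001 = 999.
Require 14ⁿ ≥ 999 ÷ (31/9969) = 9959031/31.
14⁴ = 38416 falls short of 9959031/31 but 14⁵ = 537824 reaches it, so n = 5.

5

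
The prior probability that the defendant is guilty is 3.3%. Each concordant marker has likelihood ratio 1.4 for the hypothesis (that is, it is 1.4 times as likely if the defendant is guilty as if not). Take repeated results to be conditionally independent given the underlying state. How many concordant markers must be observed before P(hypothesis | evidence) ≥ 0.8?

15

Prior odds: 0.033 ÷ 0.967 = 33/967.
Likelihood ratio per concordant marker = 1.4.
Target posterior odds = 0.8/0.2 = 4.
Require 1.4ⁿ ≥ 4 ÷ (33/967) = 3868/33.
1.4¹⁴ ≈111.12 falls short of 3868/33 but 1.4¹⁵ ≈155.568 reaches it, so n = 15.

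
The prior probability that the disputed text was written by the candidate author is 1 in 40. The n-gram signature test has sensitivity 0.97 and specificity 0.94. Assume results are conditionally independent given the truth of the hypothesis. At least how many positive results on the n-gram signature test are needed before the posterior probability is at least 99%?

Prior odds = 0.025/0.975 = 1/39.
False-positive rate = 1 − 0.94 = 0.06; likelihood ratio of a positive = 0.97/0.06 = 97/6.
Target posterior odds = 0.99/0.01 = 99.
Need (1/39) × (97/6)ⁿ ≥ 99, i.e. (97/6)ⁿ ≥ 3861.
(97/6)² = 9409/36 falls short of 3861 but (97/6)³ = 912673/216 reaches it, so n = 3.

3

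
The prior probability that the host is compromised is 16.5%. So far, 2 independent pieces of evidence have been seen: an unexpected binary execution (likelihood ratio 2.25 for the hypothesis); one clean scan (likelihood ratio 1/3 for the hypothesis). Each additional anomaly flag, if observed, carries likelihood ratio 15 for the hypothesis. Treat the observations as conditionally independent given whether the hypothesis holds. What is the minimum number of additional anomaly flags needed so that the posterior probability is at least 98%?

Prior odds = 0.165/0.835 = 33/167.
Combined Bayes factor of the evidence already in hand = 2.25 × (1/3) = 0.75.
Odds after that evidence = (33/167) × 0.75 = 99/668.
Target odds = 0.98/0.02 = 49.
Need 15ⁿ ≥ 49 ÷ (99/668) = 32732/99.
15² = 225 falls short of 32732/99 but 15³ = 3375 reaches it, so n = 3.

3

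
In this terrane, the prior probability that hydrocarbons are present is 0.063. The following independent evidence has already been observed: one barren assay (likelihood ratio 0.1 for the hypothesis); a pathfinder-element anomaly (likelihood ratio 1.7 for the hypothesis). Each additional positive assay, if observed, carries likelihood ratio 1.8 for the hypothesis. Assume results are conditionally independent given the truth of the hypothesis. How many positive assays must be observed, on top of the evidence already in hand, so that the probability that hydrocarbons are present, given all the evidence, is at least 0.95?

13

Prior odds = 0.063/0.937 = 63/937.
Combined Bayes factor of the evidence already in hand = 0.1 × 1.7 = 0.17.
Odds after that evidence = (63/937) × 0.17 = 1071/93700.
Target odds = 0.95/0.05 = 19.
Need 1.8ⁿ ≥ 19 ÷ (1071/93700) = 1780300/1071.
1.8¹² ≈1156.83 falls short of 1780300/1071 but 1.8¹³ ≈2082.3 reaches it, so n = 13.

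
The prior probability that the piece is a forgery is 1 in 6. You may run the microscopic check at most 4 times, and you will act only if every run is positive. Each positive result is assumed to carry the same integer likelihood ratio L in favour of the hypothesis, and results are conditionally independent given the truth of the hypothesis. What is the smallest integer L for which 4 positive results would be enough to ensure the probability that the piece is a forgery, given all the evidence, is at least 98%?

Prior odds = (1/6)/(5/6) = 0.2.
Target odds = 0.98/0.02 = 49.
Need L⁴ ≥ 49 ÷ 0.2 = 245.
3⁴ = 81 < 245 ≤ 256 = 4⁴, so L = 4.

4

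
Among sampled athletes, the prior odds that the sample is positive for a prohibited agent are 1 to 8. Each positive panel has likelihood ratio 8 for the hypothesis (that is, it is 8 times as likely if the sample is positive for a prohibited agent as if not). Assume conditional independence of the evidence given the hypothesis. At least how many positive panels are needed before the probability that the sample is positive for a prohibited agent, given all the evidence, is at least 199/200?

Prior odds = 0.125.
Likelihood ratio per positive panel = 8.
Target odds: 0.995 ÷ 0.005 = 199.
Need 0.125 × 8ⁿ ≥ 199, i.e. 8ⁿ ≥ 1592.
8³ = 512 falls short of 1592 but 8⁴ = 4096 reaches it, so n = 4.

4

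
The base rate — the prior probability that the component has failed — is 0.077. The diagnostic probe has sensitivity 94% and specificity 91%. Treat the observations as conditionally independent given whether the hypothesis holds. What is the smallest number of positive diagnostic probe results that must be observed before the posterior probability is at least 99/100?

Prior odds = 0.077/0.923 = 77/923.
False-positive rate = 1 − 0.91 = 0.09; likelihood ratio of a positive = 0.94/0.09 = 94/9.
Target odds: 0.99 ÷ 0.01 = 99.
Need (77/923) × (94/9)ⁿ ≥ 99, i.e. (94/9)ⁿ ≥ 8307/7.
(94/9)³ = 830584/729 falls short of 8307/7 but (94/9)⁴ = 78074896/6561 reaches it, so n = 4.

4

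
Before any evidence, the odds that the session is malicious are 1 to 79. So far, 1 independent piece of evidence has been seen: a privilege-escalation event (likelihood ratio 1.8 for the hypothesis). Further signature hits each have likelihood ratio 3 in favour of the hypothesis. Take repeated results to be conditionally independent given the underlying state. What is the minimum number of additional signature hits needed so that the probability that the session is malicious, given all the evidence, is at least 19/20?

7

Prior odds = 1/79.
Bayes factor of the evidence already in hand = 1.8.
Odds after that evidence = (1/79) × 1.8 = 9/395.
Target odds = 0.95/0.05 = 19.
Need 3ⁿ ≥ 19 ÷ (9/395) = 7505/9.
3⁶ = 729 falls short of 7505/9 but 3⁷ = 2187 reaches it, so n = 7.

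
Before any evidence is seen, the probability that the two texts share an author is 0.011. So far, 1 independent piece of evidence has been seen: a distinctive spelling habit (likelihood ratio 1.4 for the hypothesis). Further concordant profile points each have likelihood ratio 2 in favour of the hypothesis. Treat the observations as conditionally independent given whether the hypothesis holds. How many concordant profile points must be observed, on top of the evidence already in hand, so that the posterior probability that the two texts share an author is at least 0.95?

11

Prior odds = 0.011/0.989 = 11/989.
Bayes factor of the evidence already in hand = 1.4.
Odds after that evidence = (11/989) × 1.4 = 77/4945.
Target odds = 0.95/0.05 = 19.
Need 2ⁿ ≥ 19 ÷ (77/4945) = 93955/77.
2¹⁰ = 1024 falls short of 93955/77 but 2¹¹ = 2048 reaches it, so n = 11.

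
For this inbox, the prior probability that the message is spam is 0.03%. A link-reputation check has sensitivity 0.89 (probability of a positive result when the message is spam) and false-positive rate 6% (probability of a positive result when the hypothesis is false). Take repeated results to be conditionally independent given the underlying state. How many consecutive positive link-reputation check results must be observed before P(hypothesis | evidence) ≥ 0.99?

5

Prior odds: 0.0003 ÷ 0.9997 = 3/9997.
Likelihood ratio of a positive result = 0.89/0.06 = 89/6.
Target posterior odds = 0.99/0.01 = 99.
Require (89/6)ⁿ ≥ 99 ÷ (3/9997) = 329901.
(89/6)⁴ = 62742241/1296 falls short of 329901 but (89/6)⁵ ≈718115 reaches it, so n = 5.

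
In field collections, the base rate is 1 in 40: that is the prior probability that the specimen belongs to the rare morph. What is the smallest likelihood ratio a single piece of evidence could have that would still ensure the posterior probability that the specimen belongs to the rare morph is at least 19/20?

741

Prior odds = 0.025/0.975 = 1/39.
Target odds = 0.95/0.05 = 19.
Required Bayes factor = 19 ÷ (1/39) = 741.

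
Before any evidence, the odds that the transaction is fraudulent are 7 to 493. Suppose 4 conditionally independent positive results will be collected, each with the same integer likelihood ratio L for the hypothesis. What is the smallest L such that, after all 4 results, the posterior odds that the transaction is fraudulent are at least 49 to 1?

Prior odds = 7/493.
Target odds = 49.
Need L⁴ ≥ 49 ÷ (7/493) = 3451.
7⁴ = 2401 < 3451 ≤ 4096 = 8⁴, so L = 8.

8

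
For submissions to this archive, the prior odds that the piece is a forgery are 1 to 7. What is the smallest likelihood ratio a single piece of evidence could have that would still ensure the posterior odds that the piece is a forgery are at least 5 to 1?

Prior odds = 1/7.
Target odds = 5.
Required Bayes factor = 5 ÷ (1/7) = 35.

35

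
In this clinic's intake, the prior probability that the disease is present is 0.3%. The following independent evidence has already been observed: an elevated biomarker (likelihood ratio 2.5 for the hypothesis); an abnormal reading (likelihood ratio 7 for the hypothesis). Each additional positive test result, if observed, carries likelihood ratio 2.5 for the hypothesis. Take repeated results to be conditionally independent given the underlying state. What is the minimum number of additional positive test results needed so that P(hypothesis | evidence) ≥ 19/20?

Prior odds = 0.003/0.997 = 3/997.
Combined Bayes factor of the evidence already in hand = 2.5 × 7 = 17.5.
Odds after that evidence = (3/997) × 17.5 = 105/1994.
Target odds = 0.95/0.05 = 19.
Need 2.5ⁿ ≥ 19 ÷ (105/1994) = 37886/105.
2.5⁶ = 244.140625 falls short of 37886/105 but 2.5⁷ = 610.3515625 reaches it, so n = 7.

7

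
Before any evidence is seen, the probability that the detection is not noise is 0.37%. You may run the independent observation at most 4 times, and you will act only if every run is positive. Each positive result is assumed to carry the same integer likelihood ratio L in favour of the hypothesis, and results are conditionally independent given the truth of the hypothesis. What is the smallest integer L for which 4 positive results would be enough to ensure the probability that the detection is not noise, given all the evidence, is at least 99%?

Prior odds = 0.0037/0.9963 = 37/9963.
Target odds = 0.99/0.01 = 99.
Need L⁴ ≥ 99 ÷ (37/9963) = 986337/37.
12⁴ = 20736 < 986337/37 ≤ 28561 = 13⁴, so L = 13.

13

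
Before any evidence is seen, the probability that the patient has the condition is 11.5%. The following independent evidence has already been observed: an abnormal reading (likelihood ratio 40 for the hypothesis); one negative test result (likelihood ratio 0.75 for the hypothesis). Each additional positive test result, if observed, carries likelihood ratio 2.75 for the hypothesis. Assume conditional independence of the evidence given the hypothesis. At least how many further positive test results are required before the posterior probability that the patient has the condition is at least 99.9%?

6

Prior odds = 0.115/0.885 = 23/177.
Combined Bayes factor of the evidence already in hand = 40 × 0.75 = 30.
Odds after that evidence = (23/177) × 30 = 230/59.
Target odds = 0.999/0.001 = 999.
Need 2.75ⁿ ≥ 999 ÷ (230/59) = 58941/230.
2.75⁵ = 161051/1024 falls short of 58941/230 but 2.75⁶ = 1771561/4096 reaches it, so n = 6.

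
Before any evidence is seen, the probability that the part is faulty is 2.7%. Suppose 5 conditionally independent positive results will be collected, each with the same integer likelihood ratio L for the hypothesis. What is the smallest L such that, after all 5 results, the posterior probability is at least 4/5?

3

Prior odds = 0.027/0.973 = 27/973.
Target odds = 0.8/0.2 = 4.
Need L⁵ ≥ 4 ÷ (27/973) = 3892/27.
2⁵ = 32 < 3892/27 ≤ 243 = 3⁵, so L = 3.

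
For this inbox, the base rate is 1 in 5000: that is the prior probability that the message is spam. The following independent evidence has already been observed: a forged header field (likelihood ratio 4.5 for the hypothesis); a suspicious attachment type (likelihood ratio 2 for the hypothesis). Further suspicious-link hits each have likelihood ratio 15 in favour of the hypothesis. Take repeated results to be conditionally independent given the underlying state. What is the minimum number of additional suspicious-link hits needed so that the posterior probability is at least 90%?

4

Prior odds = 0.0002/0.9998 = 1/4999.
Combined Bayes factor of the evidence already in hand = 4.5 × 2 = 9.
Odds after that evidence = (1/4999) × 9 = 9/4999.
Target odds = 0.9/0.1 = 9.
Need 15ⁿ ≥ 9 ÷ (9/4999) = 4999.
15³ = 3375 falls short of 4999 but 15⁴ = 50625 reaches it, so n = 4.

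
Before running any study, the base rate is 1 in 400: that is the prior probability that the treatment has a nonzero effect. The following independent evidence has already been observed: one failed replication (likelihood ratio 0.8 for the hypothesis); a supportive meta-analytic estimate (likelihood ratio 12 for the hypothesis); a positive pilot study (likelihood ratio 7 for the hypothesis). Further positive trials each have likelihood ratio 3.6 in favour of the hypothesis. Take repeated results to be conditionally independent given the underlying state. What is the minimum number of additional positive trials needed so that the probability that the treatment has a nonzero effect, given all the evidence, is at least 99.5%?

Prior odds = 0.0025/0.9975 = 1/399.
Combined Bayes factor of the evidence already in hand = 0.8 × 12 × 7 = 67.2.
Odds after that evidence = (1/399) × 67.2 = 16/95.
Target odds = 0.995/0.005 = 199.
Need 3.6ⁿ ≥ 199 ÷ (16/95) = 1181.5625.
3.6⁵ = 604.66176 falls short of 1181.5625 but 3.6⁶ = 34012224/15625 reaches it, so n = 6.

6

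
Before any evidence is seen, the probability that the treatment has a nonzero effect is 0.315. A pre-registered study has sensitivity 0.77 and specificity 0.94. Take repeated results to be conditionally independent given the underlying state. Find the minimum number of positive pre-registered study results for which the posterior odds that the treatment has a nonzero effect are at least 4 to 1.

Prior odds: 0.315 ÷ 0.685 = 63/137.
False-positive rate = 1 − 0.94 = 0.06; likelihood ratio of a positive = 0.77/0.06 = 77/6.
Target odds = 4.
Require (77/6)ⁿ ≥ 4 ÷ (63/137) = 548/63.
(77/6)¹ = 77/6, which meets the required 548/63; so n = 1.

1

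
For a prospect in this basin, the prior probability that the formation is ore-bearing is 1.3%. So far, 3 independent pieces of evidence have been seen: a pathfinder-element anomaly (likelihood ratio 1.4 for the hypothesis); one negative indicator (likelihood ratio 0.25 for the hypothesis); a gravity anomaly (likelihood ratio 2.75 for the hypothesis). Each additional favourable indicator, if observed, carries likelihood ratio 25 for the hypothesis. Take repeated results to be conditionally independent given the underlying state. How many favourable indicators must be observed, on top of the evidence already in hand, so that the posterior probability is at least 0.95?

3

Prior odds = 0.013/0.987 = 13/987.
Combined Bayes factor of the evidence already in hand = 1.4 × 0.25 × 2.75 = 0.9625.
Odds after that evidence = (13/987) × 0.9625 = 143/11280.
Target odds = 0.95/0.05 = 19.
Need 25ⁿ ≥ 19 ÷ (143/11280) = 214320/143.
25² = 625 falls short of 214320/143 but 25³ = 15625 reaches it, so n = 3.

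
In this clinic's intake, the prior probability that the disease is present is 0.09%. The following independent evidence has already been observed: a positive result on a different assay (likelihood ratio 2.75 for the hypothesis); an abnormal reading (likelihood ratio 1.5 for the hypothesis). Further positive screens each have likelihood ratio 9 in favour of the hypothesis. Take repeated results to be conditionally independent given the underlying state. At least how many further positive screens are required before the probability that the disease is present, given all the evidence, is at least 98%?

5

Prior odds = 0.0009/0.9991 = 9/9991.
Combined Bayes factor of the evidence already in hand = 2.75 × 1.5 = 4.125.
Odds after that evidence = (9/9991) × 4.125 = 297/79928.
Target odds = 0.98/0.02 = 49.
Need 9ⁿ ≥ 49 ÷ (297/79928) = 3916472/297.
9⁴ = 6561 falls short of 3916472/297 but 9⁵ = 59049 reaches it, so n = 5.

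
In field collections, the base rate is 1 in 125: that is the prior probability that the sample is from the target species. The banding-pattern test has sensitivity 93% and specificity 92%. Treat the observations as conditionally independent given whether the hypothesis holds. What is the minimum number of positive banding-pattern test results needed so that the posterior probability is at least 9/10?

Prior odds: 0.008 ÷ 0.992 = 1/124.
False-positive rate = 1 − 0.92 = 0.08; likelihood ratio of a positive = 0.93/0.08 = 11.625.
Target odds: 0.9 ÷ 0.1 = 9.
Need (1/124) × 11.625ⁿ ≥ 9, i.e. 11.625ⁿ ≥ 1116.
11.625² = 135.140625 falls short of 1116 but 11.625³ = 804357/512 reaches it, so n = 3.

3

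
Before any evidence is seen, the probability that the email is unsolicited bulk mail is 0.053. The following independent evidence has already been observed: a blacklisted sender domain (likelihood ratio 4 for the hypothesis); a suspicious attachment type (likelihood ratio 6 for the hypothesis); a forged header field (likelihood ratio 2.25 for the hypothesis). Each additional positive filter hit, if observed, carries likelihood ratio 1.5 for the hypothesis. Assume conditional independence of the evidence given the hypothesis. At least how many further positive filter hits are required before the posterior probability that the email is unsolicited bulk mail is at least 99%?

Prior odds = 0.053/0.947 = 53/947.
Combined Bayes factor of the evidence already in hand = 4 × 6 × 2.25 = 54.
Odds after that evidence = (53/947) × 54 = 2862/947.
Target odds = 0.99/0.01 = 99.
Need 1.5ⁿ ≥ 99 ÷ (2862/947) = 10417/318.
1.5⁸ = 25.62890625 falls short of 10417/318 but 1.5⁹ = 19683/512 reaches it, so n = 9.

9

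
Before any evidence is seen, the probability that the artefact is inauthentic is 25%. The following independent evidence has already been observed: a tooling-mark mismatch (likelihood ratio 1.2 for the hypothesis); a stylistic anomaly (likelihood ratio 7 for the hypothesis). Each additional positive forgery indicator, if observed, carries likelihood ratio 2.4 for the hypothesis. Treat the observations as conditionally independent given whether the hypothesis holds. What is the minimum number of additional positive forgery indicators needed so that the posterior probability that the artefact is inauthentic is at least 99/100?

Prior odds = 0.25/0.75 = 1/3.
Combined Bayes factor of the evidence already in hand = 1.2 × 7 = 8.4.
Odds after that evidence = (1/3) × 8.4 = 2.8.
Target odds = 0.99/0.01 = 99.
Need 2.4ⁿ ≥ 99 ÷ 2.8 = 495/14.
2.4⁴ = 33.1776 falls short of 495/14 but 2.4⁵ = 79.62624 reaches it, so n = 5.

5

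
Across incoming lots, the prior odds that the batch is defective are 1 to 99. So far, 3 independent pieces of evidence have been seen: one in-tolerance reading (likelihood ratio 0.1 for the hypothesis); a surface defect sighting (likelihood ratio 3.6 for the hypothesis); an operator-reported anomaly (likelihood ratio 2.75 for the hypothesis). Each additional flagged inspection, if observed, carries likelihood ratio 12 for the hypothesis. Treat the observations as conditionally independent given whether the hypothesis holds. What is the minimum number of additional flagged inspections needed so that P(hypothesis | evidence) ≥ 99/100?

Prior odds = 1/99.
Combined Bayes factor of the evidence already in hand = 0.1 × 3.6 × 2.75 = 0.99.
Odds after that evidence = (1/99) × 0.99 = 0.01.
Target odds = 0.99/0.01 = 99.
Need 12ⁿ ≥ 99 ÷ 0.01 = 9900.
12³ = 1728 falls short of 9900 but 12⁴ = 20736 reaches it, so n = 4.

4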